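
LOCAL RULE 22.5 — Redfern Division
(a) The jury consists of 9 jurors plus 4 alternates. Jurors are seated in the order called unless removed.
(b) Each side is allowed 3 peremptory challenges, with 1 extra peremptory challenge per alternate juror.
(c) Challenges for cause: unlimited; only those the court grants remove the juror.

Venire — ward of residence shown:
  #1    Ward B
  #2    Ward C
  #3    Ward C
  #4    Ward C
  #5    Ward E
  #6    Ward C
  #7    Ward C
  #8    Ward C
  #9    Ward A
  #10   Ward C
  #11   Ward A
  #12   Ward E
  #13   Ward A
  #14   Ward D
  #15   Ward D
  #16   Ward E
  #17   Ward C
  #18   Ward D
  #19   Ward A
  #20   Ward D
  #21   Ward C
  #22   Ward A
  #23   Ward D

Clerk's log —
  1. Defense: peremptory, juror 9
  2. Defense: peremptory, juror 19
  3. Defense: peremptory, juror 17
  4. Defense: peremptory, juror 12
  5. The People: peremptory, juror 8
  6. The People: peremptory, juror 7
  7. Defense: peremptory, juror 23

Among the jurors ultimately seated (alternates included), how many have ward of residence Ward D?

Removed: #7, #8, #9, #12, #17, #19, #23.
Seated (13 incl. alternates): #1, #2, #3, #4, #5, #6, #10, #11, #13, #14, #15, #16, #18.
Of those, in Ward D: #14, #15, #18 → 3.

3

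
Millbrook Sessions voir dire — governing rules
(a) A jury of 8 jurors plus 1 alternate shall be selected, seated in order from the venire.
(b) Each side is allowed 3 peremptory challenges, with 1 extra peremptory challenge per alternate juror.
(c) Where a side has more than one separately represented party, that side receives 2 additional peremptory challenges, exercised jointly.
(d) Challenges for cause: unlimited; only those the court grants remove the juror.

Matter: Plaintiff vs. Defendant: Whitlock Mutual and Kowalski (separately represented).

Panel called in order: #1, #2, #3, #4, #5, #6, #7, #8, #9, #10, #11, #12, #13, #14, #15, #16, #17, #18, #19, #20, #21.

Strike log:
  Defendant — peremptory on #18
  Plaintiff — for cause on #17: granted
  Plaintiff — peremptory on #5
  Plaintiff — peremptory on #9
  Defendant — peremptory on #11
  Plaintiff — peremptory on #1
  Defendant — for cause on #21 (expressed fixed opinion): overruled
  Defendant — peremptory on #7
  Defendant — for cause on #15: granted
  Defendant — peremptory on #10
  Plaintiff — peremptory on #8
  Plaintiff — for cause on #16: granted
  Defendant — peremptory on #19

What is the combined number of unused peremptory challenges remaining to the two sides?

Plaintiff allotment: 3 base + 1 × 1 alternate = 4. Defendant allotment: 3 base + 1 × 1 alternate + 2 multi-party = 6.
Plaintiff peremptories used: #5, #9, #1, #8 — 4 (for-cause on #17, #16 don't count).
Defendant peremptories used: #18, #11, #7, #10, #19 — 5 (for-cause on #21, #15 don't count).
Remaining: (4 − 4) + (6 − 5) = 1.

1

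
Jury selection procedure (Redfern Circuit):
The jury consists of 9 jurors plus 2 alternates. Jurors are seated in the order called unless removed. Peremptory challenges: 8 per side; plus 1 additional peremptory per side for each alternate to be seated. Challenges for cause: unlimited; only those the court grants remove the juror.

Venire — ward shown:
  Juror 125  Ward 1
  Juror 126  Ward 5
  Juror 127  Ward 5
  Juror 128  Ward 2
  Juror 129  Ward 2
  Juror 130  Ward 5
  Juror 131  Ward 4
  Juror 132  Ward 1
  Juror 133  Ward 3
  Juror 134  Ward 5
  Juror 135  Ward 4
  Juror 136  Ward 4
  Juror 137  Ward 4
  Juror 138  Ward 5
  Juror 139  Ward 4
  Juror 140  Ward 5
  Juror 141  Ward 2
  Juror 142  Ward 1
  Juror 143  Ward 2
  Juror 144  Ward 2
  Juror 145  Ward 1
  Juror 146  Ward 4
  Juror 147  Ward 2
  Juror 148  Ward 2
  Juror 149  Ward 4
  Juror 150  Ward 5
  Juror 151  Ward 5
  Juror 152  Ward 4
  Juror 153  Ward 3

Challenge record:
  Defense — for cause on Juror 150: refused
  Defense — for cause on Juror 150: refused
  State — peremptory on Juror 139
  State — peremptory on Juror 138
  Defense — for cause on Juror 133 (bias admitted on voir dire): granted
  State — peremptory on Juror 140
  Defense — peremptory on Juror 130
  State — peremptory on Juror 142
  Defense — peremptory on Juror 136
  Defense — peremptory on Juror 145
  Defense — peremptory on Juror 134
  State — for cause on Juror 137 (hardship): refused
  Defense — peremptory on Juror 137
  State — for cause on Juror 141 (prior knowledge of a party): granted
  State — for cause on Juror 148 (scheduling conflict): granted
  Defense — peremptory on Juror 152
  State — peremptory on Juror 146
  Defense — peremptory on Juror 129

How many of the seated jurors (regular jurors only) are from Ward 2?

Removed: #129, #130, #133, #134, #136, #137, #138, #139, #140, #141, #142, #145, #146, #148, #152.
Seated jurors 1–9: #125, #126, #127, #128, #131, #132, #135, #143, #144 (alternates #147, #149 not counted).
Of those, in Ward 2: #128, #143, #144 → 3.

3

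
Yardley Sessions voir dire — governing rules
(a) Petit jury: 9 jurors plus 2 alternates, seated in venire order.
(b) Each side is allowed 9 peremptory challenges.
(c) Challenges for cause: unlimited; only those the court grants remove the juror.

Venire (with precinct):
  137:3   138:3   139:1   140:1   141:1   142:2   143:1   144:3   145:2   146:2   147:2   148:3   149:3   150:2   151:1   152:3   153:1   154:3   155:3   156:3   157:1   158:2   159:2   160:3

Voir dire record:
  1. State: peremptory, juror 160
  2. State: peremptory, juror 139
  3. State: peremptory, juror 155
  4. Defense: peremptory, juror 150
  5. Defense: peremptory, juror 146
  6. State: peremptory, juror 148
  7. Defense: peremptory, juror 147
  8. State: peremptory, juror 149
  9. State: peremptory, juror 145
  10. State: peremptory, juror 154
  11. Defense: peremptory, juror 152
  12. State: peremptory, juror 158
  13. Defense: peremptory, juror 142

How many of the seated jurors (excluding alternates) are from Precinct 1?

Removed: #139, #142, #145, #146, #147, #148, #149, #150, #152, #154, #155, #158, #160.
Seated jurors 1–9: #137, #138, #140, #141, #143, #144, #151, #153, #156 (alternates #157, #159 not counted).
Of those, in Precinct 1: #140, #141, #143, #151, #153 → 5.

5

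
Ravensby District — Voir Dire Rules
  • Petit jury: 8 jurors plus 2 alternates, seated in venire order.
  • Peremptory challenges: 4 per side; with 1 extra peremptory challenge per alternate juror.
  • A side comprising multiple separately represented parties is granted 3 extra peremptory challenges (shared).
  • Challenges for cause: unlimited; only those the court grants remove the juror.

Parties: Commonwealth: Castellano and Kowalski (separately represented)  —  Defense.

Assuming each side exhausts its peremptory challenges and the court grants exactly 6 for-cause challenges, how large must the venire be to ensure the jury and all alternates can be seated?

31

Seats to fill: 8 + 2 alternates = 10.
Peremptories — Commonwealth: 4 + 1×2 + 3 = 9; Defense: 4 + 1×2 = 6; total 15.
For-cause removals: 6.
Minimum venire: 10 + 15 + 6 = 31.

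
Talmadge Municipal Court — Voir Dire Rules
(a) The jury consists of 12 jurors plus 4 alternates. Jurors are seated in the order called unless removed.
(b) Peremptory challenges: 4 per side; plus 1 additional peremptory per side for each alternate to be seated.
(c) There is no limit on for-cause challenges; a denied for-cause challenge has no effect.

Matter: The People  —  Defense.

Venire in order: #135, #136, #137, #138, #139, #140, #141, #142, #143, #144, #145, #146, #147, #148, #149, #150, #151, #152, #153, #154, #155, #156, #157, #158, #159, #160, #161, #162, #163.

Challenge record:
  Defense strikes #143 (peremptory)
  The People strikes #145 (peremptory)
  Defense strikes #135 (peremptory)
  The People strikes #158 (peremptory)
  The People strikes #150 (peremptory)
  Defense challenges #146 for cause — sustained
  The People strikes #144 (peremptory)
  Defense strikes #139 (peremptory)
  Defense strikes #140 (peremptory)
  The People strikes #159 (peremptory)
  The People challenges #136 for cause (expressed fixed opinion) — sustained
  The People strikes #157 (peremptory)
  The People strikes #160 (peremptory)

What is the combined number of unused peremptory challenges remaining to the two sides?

5

The People allotment: 4 base + 1 × 4 alternates = 8. Defense allotment: 4 base + 1 × 4 alternates = 8.
The People peremptories used: #145, #158, #150, #144, #159, #157, #160 — 7 (the for-cause on #136 doesn't count).
Defense peremptories used: #143, #135, #139, #140 — 4 (the for-cause on #146 doesn't count).
Remaining: (8 − 7) + (8 − 4) = 5.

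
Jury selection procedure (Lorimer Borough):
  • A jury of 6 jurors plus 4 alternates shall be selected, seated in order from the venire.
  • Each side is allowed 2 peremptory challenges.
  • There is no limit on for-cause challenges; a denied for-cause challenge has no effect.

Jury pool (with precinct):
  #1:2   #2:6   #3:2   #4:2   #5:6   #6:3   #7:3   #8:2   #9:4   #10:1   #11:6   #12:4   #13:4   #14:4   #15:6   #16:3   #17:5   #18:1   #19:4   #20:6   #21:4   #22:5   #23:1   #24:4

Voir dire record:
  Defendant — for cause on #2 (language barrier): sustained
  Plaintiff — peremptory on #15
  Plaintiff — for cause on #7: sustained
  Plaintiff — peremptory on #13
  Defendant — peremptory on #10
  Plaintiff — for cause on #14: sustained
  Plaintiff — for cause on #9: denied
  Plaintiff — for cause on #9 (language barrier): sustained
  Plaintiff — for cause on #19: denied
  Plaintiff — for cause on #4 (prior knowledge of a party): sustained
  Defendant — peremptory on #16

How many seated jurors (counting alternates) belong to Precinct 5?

Removed: #2, #4, #7, #9, #10, #13, #14, #15, #16.
Seated (10 incl. alternates): #1, #3, #5, #6, #8, #11, #12, #17, #18, #19.
Of those, in Precinct 5: #17 → 1.

1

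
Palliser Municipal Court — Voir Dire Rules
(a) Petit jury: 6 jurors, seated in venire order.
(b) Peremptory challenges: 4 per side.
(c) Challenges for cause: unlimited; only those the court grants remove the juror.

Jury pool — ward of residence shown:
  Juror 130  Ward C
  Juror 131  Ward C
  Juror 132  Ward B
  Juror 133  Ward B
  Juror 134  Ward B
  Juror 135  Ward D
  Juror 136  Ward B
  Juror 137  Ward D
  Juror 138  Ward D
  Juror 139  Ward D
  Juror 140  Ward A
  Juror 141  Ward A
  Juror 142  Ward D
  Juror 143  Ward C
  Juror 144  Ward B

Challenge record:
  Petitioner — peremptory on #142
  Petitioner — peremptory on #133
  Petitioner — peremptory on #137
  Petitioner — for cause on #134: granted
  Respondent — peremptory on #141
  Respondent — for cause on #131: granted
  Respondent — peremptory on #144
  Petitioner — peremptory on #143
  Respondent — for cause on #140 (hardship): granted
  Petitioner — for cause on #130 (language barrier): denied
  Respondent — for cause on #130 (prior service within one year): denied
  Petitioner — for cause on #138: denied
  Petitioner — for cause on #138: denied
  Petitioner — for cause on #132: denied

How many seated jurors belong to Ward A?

Removed: #131, #133, #134, #137, #140, #141, #142, #143, #144.
Seated jurors 1–6: #130, #132, #135, #136, #138, #139.
None of those are in Ward A → 0.

0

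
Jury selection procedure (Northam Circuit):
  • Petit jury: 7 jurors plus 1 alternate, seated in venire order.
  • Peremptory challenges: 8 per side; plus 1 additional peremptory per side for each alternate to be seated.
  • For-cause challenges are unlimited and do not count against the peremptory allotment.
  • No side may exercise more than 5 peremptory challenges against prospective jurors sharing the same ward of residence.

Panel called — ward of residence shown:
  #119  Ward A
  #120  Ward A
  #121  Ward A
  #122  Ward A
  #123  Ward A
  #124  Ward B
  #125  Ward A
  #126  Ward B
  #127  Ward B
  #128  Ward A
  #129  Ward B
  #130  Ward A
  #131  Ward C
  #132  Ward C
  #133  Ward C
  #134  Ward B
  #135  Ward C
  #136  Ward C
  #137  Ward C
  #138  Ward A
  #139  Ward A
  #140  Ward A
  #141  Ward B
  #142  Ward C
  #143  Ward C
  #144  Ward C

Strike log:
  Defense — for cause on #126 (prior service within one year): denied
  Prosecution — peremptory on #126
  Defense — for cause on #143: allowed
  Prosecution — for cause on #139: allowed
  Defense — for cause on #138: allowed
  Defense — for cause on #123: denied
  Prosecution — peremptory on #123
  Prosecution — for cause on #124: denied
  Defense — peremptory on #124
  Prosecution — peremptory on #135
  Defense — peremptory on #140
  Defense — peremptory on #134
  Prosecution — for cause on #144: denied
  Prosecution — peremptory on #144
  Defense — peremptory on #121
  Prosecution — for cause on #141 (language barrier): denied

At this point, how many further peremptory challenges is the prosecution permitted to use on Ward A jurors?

Prosecution peremptories so far: #126, #123, #135, #144 — 4 of 9 used, 5 left overall.
Against Ward A: #123 — 1 used; per-ward cap 5 leaves 4.
Binding limit: min(5, 4) = 4.

4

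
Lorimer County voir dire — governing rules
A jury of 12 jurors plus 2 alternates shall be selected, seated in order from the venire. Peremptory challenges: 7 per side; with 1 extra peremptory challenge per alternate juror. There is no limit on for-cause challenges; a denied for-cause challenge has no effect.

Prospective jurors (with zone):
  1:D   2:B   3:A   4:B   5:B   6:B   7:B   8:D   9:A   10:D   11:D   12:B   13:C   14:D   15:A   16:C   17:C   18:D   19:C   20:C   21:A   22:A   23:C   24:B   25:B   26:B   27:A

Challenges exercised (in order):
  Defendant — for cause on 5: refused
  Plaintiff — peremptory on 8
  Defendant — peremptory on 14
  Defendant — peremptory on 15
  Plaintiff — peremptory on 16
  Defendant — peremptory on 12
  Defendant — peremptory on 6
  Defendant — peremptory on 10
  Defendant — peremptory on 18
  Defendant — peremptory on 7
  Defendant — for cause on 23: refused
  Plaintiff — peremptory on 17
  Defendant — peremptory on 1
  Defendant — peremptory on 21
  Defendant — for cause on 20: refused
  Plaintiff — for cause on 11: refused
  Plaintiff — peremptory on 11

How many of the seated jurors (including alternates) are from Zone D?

Removed: #1, #6, #7, #8, #10, #11, #12, #14, #15, #16, #17, #18, #21.
Seated (14 incl. alternates): #2, #3, #4, #5, #9, #13, #19, #20, #22, #23, #24, #25, #26, #27.
None of those are in Zone D → 0.

0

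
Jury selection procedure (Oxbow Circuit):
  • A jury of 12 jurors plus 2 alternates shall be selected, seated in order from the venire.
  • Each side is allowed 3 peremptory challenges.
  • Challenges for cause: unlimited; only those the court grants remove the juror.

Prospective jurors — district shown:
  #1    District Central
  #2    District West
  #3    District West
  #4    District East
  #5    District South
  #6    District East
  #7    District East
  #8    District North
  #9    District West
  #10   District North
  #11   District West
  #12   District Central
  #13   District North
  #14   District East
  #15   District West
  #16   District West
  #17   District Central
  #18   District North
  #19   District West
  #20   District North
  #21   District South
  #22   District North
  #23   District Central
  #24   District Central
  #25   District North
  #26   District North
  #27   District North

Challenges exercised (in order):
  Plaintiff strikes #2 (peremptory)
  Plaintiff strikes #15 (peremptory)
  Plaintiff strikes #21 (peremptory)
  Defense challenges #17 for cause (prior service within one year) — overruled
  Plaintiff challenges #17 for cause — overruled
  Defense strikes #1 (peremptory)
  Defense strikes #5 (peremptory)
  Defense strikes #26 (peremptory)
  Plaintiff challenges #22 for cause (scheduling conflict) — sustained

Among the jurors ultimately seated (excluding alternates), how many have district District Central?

Removed: #1, #2, #5, #15, #21, #22, #26.
Seated jurors 1–12: #3, #4, #6, #7, #8, #9, #10, #11, #12, #13, #14, #16 (alternates #17, #18 not counted).
Of those, in District Central: #12 → 1.

1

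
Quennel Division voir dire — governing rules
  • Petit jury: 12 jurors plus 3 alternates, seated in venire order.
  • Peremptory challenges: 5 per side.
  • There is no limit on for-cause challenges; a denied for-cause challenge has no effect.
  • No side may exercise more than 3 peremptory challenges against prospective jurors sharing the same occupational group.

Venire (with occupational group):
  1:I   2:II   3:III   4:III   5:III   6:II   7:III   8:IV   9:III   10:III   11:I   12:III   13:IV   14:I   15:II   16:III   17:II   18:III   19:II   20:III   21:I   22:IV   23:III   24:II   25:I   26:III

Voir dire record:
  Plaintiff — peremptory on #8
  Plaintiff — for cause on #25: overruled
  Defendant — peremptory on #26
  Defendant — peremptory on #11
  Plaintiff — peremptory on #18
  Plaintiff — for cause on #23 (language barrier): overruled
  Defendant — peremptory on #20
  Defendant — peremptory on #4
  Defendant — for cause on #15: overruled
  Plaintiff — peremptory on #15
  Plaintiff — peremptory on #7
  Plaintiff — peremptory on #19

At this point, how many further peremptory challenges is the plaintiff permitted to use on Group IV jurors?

Plaintiff peremptories so far: #8, #18, #15, #7, #19 — 5 of 5 used, 0 left overall.
Against Group IV: #8 — 1 used; per-group cap 3 leaves 2.
Binding limit: min(0, 2) = 0.

0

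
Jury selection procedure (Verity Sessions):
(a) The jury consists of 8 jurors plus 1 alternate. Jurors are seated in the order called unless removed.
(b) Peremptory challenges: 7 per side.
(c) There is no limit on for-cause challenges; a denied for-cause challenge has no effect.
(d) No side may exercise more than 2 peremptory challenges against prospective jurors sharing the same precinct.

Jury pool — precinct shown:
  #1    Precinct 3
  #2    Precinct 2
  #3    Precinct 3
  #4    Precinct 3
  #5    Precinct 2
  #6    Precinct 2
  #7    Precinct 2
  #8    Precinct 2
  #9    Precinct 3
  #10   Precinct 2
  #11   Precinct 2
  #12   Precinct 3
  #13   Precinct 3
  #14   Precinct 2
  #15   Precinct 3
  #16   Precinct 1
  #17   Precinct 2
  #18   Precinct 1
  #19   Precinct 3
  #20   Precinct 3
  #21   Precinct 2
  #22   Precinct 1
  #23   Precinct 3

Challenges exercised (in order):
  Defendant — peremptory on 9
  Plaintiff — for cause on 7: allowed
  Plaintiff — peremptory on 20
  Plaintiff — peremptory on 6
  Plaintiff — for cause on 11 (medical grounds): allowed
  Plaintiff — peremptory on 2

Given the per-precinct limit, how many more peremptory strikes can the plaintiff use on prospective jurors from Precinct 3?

Plaintiff peremptories so far: #20, #6, #2 — 3 of 7 used, 4 left overall.
Against Precinct 3: #20 — 1 used; per-precinct cap 2 leaves 1.
Binding limit: min(4, 1) = 1.

1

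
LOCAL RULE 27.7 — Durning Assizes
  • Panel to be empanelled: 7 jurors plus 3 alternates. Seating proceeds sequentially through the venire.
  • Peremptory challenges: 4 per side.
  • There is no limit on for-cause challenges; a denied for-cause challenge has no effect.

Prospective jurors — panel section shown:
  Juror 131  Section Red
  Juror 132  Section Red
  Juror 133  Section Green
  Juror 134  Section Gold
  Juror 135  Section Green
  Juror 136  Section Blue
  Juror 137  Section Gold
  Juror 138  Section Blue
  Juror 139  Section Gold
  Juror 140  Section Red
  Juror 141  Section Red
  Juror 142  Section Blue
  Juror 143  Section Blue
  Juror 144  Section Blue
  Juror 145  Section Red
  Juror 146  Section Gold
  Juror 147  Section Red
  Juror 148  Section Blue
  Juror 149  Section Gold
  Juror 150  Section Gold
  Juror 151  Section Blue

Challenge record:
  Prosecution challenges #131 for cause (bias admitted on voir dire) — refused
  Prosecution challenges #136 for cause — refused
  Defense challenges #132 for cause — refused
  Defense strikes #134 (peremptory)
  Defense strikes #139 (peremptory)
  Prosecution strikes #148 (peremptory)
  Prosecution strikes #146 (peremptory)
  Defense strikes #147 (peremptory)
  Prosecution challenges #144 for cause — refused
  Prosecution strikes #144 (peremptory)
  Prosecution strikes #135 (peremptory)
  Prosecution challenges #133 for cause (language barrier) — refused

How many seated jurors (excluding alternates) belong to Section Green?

1

Removed: #134, #135, #139, #144, #146, #147, #148.
Seated jurors 1–7: #131, #132, #133, #136, #137, #138, #140 (alternates #141, #142, #143 not counted).
Of those, in Section Green: #133 → 1.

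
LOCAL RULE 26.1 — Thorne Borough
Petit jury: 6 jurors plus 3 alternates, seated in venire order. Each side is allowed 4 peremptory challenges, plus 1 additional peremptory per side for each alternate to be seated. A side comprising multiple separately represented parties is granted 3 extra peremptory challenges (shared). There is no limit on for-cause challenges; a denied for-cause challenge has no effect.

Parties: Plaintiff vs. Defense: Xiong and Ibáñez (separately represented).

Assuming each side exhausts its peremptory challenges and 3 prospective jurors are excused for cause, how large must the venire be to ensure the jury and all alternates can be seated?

29

Seats to fill: 6 + 3 alternates = 9.
Peremptories — Plaintiff: 4 + 1×3 = 7; Defense: 4 + 1×3 + 3 = 10; total 17.
For-cause removals: 3.
Minimum venire: 9 + 17 + 3 = 29.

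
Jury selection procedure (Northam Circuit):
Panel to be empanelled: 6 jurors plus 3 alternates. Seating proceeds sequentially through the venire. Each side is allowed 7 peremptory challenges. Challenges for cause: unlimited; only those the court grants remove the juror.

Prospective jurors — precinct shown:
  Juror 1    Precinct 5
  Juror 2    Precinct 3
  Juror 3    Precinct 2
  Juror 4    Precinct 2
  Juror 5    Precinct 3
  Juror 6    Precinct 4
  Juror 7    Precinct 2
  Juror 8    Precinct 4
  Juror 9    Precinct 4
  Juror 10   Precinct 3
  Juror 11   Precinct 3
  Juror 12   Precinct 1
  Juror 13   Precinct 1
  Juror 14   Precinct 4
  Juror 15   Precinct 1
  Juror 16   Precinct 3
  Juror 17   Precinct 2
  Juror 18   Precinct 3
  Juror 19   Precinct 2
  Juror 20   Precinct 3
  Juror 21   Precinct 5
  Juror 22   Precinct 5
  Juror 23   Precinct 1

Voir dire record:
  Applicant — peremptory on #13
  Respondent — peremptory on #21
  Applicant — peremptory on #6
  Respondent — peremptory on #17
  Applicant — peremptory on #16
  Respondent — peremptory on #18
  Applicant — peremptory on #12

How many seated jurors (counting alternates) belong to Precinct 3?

3

Removed: #6, #12, #13, #16, #17, #18, #21.
Seated (9 incl. alternates): #1, #2, #3, #4, #5, #7, #8, #9, #10.
Of those, in Precinct 3: #2, #5, #10 → 3.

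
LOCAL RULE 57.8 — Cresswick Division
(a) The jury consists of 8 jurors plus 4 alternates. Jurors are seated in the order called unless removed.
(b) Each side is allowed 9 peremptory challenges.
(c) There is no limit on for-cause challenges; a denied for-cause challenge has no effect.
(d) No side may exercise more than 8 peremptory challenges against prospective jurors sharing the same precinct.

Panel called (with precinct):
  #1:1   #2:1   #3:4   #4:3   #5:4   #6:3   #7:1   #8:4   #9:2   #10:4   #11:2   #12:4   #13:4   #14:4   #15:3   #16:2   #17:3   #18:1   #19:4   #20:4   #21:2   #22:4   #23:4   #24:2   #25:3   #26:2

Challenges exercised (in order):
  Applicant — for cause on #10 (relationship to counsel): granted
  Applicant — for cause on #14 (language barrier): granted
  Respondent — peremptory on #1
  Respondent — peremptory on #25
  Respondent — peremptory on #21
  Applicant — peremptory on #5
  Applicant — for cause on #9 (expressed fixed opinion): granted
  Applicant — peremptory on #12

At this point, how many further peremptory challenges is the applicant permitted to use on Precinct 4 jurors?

Applicant peremptories so far: #5, #12 — 2 of 9 used, 7 left overall.
Against Precinct 4: #5, #12 — 2 used; per-precinct cap 8 leaves 6.
Binding limit: min(7, 6) = 6.

6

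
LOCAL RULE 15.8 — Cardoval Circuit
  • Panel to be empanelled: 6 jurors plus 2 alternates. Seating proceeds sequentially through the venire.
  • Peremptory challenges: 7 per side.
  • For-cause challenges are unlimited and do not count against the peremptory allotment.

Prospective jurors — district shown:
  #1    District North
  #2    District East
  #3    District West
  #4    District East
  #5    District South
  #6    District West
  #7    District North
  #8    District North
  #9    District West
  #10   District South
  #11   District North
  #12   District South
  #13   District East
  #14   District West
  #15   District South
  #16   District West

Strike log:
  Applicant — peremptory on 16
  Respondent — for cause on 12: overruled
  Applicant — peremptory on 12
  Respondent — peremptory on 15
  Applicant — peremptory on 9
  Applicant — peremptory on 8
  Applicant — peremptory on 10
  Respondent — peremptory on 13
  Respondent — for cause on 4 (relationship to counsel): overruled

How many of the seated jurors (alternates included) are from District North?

3

Removed: #8, #9, #10, #12, #13, #15, #16.
Seated (8 incl. alternates): #1, #2, #3, #4, #5, #6, #7, #11.
Of those, in District North: #1, #7, #11 → 3.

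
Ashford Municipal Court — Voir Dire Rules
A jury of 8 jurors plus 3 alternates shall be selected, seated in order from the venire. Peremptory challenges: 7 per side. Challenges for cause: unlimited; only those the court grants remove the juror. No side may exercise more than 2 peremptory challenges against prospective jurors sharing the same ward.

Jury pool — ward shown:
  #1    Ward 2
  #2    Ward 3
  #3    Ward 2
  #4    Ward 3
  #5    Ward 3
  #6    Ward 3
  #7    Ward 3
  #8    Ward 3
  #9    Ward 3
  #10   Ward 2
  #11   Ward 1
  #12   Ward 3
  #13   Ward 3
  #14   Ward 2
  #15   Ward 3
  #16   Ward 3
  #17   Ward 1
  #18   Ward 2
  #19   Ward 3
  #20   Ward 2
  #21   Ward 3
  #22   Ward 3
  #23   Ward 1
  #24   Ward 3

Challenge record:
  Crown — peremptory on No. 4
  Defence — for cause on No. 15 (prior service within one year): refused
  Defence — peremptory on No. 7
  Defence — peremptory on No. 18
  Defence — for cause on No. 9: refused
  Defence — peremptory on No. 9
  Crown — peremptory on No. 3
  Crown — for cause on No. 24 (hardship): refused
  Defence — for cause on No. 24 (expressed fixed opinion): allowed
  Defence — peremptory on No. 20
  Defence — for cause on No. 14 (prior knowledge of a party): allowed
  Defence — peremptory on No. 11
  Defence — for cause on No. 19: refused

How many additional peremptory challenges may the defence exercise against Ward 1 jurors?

Defence peremptories so far: #7, #18, #9, #20, #11 — 5 of 7 used, 2 left overall.
Against Ward 1: #11 — 1 used; per-ward cap 2 leaves 1.
Binding limit: min(2, 1) = 1.

1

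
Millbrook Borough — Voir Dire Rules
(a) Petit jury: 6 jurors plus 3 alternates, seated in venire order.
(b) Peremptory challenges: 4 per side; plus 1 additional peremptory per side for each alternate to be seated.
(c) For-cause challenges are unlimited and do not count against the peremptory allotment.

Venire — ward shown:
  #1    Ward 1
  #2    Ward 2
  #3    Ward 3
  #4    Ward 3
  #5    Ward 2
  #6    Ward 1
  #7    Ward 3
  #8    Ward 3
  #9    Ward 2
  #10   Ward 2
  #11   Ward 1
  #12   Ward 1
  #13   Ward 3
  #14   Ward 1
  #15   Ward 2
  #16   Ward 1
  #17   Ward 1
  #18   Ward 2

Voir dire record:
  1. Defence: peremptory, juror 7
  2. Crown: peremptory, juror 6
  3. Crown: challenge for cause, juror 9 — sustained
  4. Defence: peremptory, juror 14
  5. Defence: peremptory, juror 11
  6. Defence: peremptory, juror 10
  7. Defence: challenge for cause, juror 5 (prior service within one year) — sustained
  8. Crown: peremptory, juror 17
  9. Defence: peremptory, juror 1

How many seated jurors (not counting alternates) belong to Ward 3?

Removed: #1, #5, #6, #7, #9, #10, #11, #14, #17.
Seated jurors 1–6: #2, #3, #4, #8, #12, #13 (alternates #15, #16, #18 not counted).
Of those, in Ward 3: #3, #4, #8, #13 → 4.

4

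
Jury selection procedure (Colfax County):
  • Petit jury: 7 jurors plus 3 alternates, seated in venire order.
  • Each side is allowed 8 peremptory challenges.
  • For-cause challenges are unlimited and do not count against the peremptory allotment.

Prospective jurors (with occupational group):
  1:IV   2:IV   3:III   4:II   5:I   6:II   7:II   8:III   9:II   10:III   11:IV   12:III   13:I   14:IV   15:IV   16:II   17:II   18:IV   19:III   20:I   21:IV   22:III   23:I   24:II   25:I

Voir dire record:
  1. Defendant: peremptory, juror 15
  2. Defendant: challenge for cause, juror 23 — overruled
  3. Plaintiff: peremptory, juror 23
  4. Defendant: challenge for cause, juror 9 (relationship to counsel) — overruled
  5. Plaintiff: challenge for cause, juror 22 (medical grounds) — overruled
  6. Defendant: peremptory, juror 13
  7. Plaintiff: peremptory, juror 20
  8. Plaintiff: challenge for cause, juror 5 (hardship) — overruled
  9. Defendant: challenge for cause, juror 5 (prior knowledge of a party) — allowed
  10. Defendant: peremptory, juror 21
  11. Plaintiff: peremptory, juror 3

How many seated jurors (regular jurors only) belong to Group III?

1

Removed: #3, #5, #13, #15, #20, #21, #23.
Seated jurors 1–7: #1, #2, #4, #6, #7, #8, #9 (alternates #10, #11, #12 not counted).
Of those, in Group III: #8 → 1.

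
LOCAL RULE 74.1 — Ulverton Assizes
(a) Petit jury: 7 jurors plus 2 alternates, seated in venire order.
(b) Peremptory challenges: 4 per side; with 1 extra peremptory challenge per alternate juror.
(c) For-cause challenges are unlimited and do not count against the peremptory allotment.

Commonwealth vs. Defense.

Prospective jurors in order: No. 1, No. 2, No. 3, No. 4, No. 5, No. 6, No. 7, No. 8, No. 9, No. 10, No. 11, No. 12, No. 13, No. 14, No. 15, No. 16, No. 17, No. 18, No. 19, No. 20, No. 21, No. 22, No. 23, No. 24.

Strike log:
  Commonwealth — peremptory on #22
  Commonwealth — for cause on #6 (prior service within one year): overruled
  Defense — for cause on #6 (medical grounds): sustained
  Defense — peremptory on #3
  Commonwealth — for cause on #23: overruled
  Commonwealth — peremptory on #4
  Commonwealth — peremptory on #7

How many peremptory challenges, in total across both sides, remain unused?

8

Commonwealth allotment: 4 base + 1 × 2 alternates = 6. Defense allotment: 4 base + 1 × 2 alternates = 6.
Commonwealth peremptories used: #22, #4, #7 — 3 (for-cause on #6, #23 don't count).
Defense peremptories used: #3 — 1 (the for-cause on #6 doesn't count).
Remaining: (6 − 3) + (6 − 1) = 8.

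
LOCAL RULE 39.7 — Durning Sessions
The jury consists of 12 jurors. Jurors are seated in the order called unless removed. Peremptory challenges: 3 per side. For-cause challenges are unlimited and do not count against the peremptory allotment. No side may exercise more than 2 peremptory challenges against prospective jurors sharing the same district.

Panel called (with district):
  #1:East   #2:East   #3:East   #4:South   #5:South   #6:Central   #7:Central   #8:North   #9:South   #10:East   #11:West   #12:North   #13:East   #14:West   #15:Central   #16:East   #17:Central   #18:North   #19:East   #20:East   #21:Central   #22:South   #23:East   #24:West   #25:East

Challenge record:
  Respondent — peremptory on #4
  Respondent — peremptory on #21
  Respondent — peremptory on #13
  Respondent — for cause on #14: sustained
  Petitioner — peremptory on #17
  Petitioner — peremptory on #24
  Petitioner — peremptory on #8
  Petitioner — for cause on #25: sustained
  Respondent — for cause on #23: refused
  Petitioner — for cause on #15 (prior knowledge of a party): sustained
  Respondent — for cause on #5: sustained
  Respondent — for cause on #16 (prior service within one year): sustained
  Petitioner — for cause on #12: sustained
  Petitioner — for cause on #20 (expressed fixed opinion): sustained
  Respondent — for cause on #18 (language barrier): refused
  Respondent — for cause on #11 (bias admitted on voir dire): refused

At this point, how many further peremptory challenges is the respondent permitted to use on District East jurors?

0

Respondent peremptories so far: #4, #21, #13 — 3 of 3 used, 0 left overall.
Against District East: #13 — 1 used; per-district cap 2 leaves 1.
Binding limit: min(0, 1) = 0.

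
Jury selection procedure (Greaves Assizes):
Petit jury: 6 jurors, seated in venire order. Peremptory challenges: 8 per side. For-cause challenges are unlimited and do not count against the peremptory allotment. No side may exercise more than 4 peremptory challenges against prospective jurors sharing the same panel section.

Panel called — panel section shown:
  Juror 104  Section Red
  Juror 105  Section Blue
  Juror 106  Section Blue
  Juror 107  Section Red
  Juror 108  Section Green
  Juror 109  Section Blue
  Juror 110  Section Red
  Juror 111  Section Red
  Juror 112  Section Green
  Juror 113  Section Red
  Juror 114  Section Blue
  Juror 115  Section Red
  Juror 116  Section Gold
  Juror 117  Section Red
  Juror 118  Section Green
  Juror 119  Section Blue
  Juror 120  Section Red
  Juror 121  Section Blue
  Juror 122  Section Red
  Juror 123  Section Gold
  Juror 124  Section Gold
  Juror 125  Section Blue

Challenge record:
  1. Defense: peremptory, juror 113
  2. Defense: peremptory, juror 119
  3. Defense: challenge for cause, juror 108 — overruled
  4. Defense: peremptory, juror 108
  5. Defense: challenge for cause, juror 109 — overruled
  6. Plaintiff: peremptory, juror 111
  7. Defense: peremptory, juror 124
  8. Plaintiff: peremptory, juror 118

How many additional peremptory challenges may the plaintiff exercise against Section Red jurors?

Plaintiff peremptories so far: #111, #118 — 2 of 8 used, 6 left overall.
Against Section Red: #111 — 1 used; per-section cap 4 leaves 3.
Binding limit: min(6, 3) = 3.

3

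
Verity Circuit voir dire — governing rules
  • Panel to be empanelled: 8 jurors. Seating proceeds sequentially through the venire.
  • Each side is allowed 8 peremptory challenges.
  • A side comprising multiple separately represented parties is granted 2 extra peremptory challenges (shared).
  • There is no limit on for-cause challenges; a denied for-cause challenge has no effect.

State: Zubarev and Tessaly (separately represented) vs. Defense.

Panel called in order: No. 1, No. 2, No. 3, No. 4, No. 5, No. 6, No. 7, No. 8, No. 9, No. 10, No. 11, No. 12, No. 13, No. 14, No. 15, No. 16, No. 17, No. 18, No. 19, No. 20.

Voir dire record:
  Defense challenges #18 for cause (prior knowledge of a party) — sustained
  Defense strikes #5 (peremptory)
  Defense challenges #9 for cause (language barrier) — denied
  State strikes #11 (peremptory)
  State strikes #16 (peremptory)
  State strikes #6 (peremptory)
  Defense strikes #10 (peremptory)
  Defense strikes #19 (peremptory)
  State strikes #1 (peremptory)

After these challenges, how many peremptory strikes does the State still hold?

6

State allotment: 8 base + 2 multi-party = 10.
State peremptories used: #11, #16, #6, #1 — 4.
Remaining: 10 − 4 = 6.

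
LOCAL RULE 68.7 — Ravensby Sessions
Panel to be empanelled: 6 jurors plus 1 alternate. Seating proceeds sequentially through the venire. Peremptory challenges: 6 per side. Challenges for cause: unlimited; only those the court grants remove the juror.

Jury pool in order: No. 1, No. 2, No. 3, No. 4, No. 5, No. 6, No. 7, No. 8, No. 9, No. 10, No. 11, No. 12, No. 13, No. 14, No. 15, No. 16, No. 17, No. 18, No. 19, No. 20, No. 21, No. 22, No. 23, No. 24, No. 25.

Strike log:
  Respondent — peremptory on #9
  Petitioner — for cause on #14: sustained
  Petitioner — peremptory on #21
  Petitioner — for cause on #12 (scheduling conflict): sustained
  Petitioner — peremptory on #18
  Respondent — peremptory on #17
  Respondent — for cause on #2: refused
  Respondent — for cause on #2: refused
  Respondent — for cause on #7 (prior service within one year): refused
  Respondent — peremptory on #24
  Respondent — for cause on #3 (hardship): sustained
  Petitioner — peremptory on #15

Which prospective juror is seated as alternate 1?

8

Removed: #3, #9, #12, #14, #15, #17, #18, #21, #24. (#2, #7 stay — for-cause denied.)
Filling seats in venire order through position 7: #1, #2, #4, #5, #6, #7, #8.
So alternate 1 is #8.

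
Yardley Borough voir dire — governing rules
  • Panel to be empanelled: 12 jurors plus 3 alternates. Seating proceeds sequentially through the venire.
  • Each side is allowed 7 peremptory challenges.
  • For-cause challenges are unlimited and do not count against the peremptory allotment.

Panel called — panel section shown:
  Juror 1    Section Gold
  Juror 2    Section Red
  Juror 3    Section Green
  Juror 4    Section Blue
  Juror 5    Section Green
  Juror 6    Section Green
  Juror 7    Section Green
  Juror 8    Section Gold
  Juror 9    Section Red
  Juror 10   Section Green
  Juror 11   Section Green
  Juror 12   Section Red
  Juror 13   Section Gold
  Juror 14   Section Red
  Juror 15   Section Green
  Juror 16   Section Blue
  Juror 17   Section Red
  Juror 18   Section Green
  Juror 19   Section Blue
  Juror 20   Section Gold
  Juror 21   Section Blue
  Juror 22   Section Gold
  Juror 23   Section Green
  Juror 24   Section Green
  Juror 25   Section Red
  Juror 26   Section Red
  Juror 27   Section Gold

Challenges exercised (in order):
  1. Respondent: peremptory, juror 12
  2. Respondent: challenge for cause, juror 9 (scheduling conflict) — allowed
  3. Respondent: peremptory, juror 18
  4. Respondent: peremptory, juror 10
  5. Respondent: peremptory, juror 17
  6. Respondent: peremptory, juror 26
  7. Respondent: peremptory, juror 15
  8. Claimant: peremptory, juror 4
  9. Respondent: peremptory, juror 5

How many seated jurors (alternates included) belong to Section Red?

Removed: #4, #5, #9, #10, #12, #15, #17, #18, #26.
Seated (15 incl. alternates): #1, #2, #3, #6, #7, #8, #11, #13, #14, #16, #19, #20, #21, #22, #23.
Of those, in Section Red: #2, #14 → 2.

2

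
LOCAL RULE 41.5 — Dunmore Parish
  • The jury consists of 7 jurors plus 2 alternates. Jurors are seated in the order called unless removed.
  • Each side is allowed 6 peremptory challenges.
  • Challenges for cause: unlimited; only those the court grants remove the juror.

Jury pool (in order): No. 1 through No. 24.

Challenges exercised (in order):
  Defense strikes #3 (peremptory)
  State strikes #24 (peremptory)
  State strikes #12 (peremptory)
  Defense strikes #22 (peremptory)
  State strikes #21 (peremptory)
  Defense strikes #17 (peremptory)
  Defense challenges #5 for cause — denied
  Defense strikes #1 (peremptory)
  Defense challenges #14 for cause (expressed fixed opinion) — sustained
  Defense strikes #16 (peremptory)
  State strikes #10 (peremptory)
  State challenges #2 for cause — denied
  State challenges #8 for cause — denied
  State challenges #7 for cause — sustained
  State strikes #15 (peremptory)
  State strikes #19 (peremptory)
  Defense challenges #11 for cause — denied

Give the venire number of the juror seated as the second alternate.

18

Removed: #1, #3, #7, #10, #12, #14, #15, #16, #17, #19, #21, #22, #24. (#2, #5, #8, #11 stay — for-cause denied.)
Seating in order: seats 1–7 → #2, #4, #5, #6, #8, #9, #11; alternates → #13, #18.
So alternate 2 is #18.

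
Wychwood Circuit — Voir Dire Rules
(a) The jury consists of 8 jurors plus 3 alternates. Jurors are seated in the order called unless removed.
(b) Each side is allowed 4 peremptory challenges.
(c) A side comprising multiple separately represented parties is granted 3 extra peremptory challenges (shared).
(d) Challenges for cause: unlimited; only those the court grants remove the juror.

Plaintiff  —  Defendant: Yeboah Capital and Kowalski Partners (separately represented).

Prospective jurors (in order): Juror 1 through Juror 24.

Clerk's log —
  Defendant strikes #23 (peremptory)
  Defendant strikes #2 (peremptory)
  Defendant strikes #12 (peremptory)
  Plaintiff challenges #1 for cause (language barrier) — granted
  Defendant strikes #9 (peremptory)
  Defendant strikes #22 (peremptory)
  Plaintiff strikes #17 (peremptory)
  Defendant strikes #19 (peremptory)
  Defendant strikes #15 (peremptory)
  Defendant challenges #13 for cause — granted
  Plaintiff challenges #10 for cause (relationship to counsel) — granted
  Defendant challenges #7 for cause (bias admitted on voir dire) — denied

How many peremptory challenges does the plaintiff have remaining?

3

Plaintiff allotment: 4.
Plaintiff peremptories used: #17 — 1 (for-cause on #1, #10 don't count).
Remaining: 4 − 1 = 3.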